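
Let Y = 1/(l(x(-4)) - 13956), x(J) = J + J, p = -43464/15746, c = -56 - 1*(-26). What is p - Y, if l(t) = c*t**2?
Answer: -345009359/124991748 ≈ -2.7603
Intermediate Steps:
c = -30 (c = -56 + 26 = -30)
p = -21732/7873 (p = -43464*1/15746 = -21732/7873 ≈ -2.7603)
x(J) = 2*J
l(t) = -30*t**2
Y = -1/15876 (Y = 1/(-30*(2*(-4))**2 - 13956) = 1/(-30*(-8)**2 - 13956) = 1/(-30*64 - 13956) = 1/(-1920 - 13956) = 1/(-15876) = -1/15876 ≈ -6.2988e-5)
p - Y = -21732/7873 - 1*(-1/15876) = -21732/7873 + 1/15876 = -345009359/124991748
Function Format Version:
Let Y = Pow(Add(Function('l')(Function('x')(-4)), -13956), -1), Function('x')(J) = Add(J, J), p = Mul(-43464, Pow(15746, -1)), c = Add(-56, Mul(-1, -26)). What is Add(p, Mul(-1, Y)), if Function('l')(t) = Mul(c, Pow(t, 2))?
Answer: Rational(-345009359, 124991748) ≈ -2.7603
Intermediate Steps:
c = -30 (c = Add(-56, 26) = -30)
p = Rational(-21732, 7873) (p = Mul(-43464, Rational(1, 15746)) = Rational(-21732, 7873) ≈ -2.7603)
Function('x')(J) = Mul(2, J)
Function('l')(t) = Mul(-30, Pow(t, 2))
Y = Rational(-1, 15876) (Y = Pow(Add(Mul(-30, Pow(Mul(2, -4), 2)), -13956), -1) = Pow(Add(Mul(-30, Pow(-8, 2)), -13956), -1) = Pow(Add(Mul(-30, 64), -13956), -1) = Pow(Add(-1920, -13956), -1) = Pow(-15876, -1) = Rational(-1, 15876) ≈ -6.2988e-5)
Add(p, Mul(-1, Y)) = Add(Rational(-21732, 7873), Mul(-1, Rational(-1, 15876))) = Add(Rational(-21732, 7873), Rational(1, 15876)) = Rational(-345009359, 124991748)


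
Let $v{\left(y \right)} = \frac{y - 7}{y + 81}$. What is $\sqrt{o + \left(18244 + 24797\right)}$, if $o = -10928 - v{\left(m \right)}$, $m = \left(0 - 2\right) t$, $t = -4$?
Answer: $\frac{2 \sqrt{63591746}}{89} \approx 179.2$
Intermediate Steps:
$m = 8$ ($m = \left(0 - 2\right) \left(-4\right) = \left(-2\right) \left(-4\right) = 8$)
$v{\left(y \right)} = \frac{-7 + y}{81 + y}$
$o = - \frac{972593}{89}$ ($o = -10928 - \frac{-7 + 8}{81 + 8} = -10928 - \frac{1}{89} \cdot 1 = -10928 - \frac{1}{89} = - \frac{972593}{89} \approx -10928.0$)
$\sqrt{o + \left(18244 + 24797\right)} = \sqrt{- \frac{972593}{89} + \left(18244 + 24797\right)} = \sqrt{- \frac{972593}{89} + 43041} = \sqrt{\frac{2858056}{89}} = \frac{2 \sqrt{63591746}}{89}$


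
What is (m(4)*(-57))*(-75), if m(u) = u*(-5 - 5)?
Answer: -171000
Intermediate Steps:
m(u) = -10*u (m(u) = u*(-10) = -10*u)
(m(4)*(-57))*(-75) = (-10*4*(-57))*(-75) = -40*(-57)*(-75) = 2280*(-75) = -171000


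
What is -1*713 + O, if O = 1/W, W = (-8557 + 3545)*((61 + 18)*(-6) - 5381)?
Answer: -20923170379/29345260 ≈ -713.00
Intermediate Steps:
W = 29345260 (W = -5012*(79*(-6) - 5381) = -5012*(-474 - 5381) = -5012*(-5855) = 29345260)
O = 1/29345260 ≈ 3.4077e-8
-1*713 + O = -1*713 + 1/29345260 = -713 + 1/29345260 = -20923170379/29345260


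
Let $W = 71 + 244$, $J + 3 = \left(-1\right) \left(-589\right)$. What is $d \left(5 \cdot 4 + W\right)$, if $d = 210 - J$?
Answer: $-125960$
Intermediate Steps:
$J = 586$ ($J = -3 - -589 = -3 + 589 = 586$)
$W = 315$
$d = -376$ ($d = 210 - 586 = -376$)
$d \left(5 \cdot 4 + W\right) = - 376 \left(5 \cdot 4 + 315\right) = - 376 \left(20 + 315\right) = \left(-376\right) 335 = -125960$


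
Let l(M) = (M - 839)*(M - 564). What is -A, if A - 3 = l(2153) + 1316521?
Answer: -3404470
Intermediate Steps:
l(M) = (-839 + M)*(-564 + M)
A = 3404470 (A = 3 + ((473196 + 2153**2 - 1403*2153) + 1316521) = 3 + ((473196 + 4635409 - 3020659) + 1316521) = 3 + (2087946 + 1316521) = 3 + 3404467 = 3404470)
-A = -1*3404470 = -3404470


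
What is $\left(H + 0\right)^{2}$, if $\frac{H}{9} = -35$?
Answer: $99225$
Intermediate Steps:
$H = -315$ ($H = 9 \left(-35\right) = -315$)
$\left(H + 0\right)^{2} = \left(-315 + 0\right)^{2} = \left(-315\right)^{2} = 99225$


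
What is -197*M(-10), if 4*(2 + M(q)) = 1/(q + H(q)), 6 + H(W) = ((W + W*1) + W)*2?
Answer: 119973/304 ≈ 394.65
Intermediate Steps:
H(W) = -6 + 6*W (H(W) = -6 + ((W + W*1) + W)*2 = -6 + ((W + W) + W)*2 = -6 + (2*W + W)*2 = -6 + (3*W)*2 = -6 + 6*W)
M(q) = -2 + 1/(4*(-6 + 7*q)) (M(q) = -2 + 1/(4*(q + (-6 + 6*q))) = -2 + 1/(4*(-6 + 7*q)))
-197*M(-10) = -1379*(7 - 8*(-10))/(4*(-6 + 7*(-10))) = -1379*(7 + 80)/(4*(-6 - 70)) = -1379*87/(4*(-76)) = -1379*(-1)*87/(4*76) = -197*(-609/304) = 119973/304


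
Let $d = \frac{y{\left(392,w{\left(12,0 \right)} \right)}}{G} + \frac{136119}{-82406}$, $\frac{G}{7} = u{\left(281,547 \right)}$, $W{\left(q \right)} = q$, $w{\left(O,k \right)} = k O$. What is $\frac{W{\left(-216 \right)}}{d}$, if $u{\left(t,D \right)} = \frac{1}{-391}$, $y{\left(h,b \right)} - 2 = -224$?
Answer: $- \frac{13844208}{794672531} \approx -0.017421$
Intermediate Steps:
$w{\left(O,k \right)} = O k$
$y{\left(h,b \right)} = -222$ ($y{\left(h,b \right)} = 2 - 224 = -222$)
$u{\left(t,D \right)} = - \frac{1}{391}$
$G = - \frac{7}{391}$ ($G = 7 \left(- \frac{1}{391}\right) = - \frac{7}{391} \approx -0.017903$)
$d = \frac{7152052779}{576842}$ ($d = - \frac{222}{- \frac{7}{391}} + \frac{136119}{-82406} = \left(-222\right) \left(- \frac{391}{7}\right) + 136119 \left(- \frac{1}{82406}\right) = \frac{86802}{7} - \frac{136119}{82406} = \frac{7152052779}{576842} \approx 12399.0$)
$\frac{W{\left(-216 \right)}}{d} = - \frac{216}{\frac{7152052779}{576842}} = \left(-216\right) \frac{576842}{7152052779} = - \frac{13844208}{794672531}$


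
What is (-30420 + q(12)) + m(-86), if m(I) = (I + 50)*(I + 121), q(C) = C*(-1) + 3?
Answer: -31689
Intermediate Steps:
q(C) = 3 - C (q(C) = -C + 3 = 3 - C)
m(I) = (50 + I)*(121 + I)
(-30420 + q(12)) + m(-86) = (-30420 + (3 - 1*12)) + (6050 + (-86)² + 171*(-86)) = (-30420 + (3 - 12)) + (6050 + 7396 - 14706) = (-30420 - 9) - 1260 = -30429 - 1260 = -31689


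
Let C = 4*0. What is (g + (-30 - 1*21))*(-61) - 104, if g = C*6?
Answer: 3007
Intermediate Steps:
C = 0
g = 0 (g = 0*6 = 0)
(g + (-30 - 1*21))*(-61) - 104 = (0 + (-30 - 1*21))*(-61) - 104 = (0 + (-30 - 21))*(-61) - 104 = (0 - 51)*(-61) - 104 = -51*(-61) - 104 = 3111 - 104 = 3007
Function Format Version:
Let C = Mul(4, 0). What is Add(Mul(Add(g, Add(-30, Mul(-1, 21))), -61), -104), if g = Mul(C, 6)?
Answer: 3007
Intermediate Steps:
C = 0
g = 0 (g = Mul(0, 6) = 0)
Add(Mul(Add(g, Add(-30, Mul(-1, 21))), -61), -104) = Add(Mul(Add(0, Add(-30, Mul(-1, 21))), -61), -104) = Add(Mul(Add(0, Add(-30, -21)), -61), -104) = Add(Mul(Add(0, -51), -61), -104) = Add(Mul(-51, -61), -104) = Add(3111, -104) = 3007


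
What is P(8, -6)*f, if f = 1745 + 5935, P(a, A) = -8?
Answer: -61440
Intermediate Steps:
f = 7680
P(8, -6)*f = -8*7680 = -61440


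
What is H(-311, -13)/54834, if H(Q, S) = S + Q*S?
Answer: 155/2109 ≈ 0.073495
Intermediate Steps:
H(-311, -13)/54834 = -13*(1 - 311)/54834 = -13*(-310)*(1/54834) = 4030*(1/54834) = 155/2109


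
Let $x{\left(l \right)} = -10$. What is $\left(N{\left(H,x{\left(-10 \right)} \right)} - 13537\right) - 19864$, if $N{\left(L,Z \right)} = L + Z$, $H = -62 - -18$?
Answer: $-33455$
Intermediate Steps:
$H = -44$ ($H = -62 + 18 = -44$)
$\left(N{\left(H,x{\left(-10 \right)} \right)} - 13537\right) - 19864 = \left(\left(-44 - 10\right) - 13537\right) - 19864 = \left(-54 - 13537\right) - 19864 = -13591 - 19864 = -33455$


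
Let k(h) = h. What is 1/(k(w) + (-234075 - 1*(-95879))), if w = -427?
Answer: -1/138623 ≈ -7.2138e-6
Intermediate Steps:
1/(k(w) + (-234075 - 1*(-95879))) = 1/(-427 + (-234075 - 1*(-95879))) = 1/(-427 + (-234075 + 95879)) = 1/(-427 - 138196) = 1/(-138623) = -1/138623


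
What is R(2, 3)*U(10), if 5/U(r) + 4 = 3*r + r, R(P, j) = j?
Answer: 5/12 ≈ 0.41667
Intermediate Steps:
U(r) = 5/(-4 + 4*r) (U(r) = 5/(-4 + (3*r + r)) = 5/(-4 + 4*r))
R(2, 3)*U(10) = 3*(5/(4*(-1 + 10))) = 3*((5/4)/9) = 3*((5/4)*(⅑)) = 3*(5/36) = 5/12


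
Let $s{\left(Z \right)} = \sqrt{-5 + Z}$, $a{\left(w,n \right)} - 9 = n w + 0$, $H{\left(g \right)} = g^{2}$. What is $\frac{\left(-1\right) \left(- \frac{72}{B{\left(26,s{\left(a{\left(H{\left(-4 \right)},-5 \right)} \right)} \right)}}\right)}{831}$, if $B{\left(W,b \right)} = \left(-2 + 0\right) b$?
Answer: $\frac{6 i \sqrt{19}}{5263} \approx 0.0049693 i$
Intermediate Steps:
$a{\left(w,n \right)} = 9 + n w$ ($a{\left(w,n \right)} = 9 + \left(n w + 0\right) = 9 + n w$)
$B{\left(W,b \right)} = - 2 b$
$\frac{\left(-1\right) \left(- \frac{72}{B{\left(26,s{\left(a{\left(H{\left(-4 \right)},-5 \right)} \right)} \right)}}\right)}{831} = \frac{\left(-1\right) \left(- \frac{72}{\left(-2\right) \sqrt{-5 + \left(9 - 5 \left(-4\right)^{2}\right)}}\right)}{831} = - \frac{-72}{\left(-2\right) \sqrt{-5 + \left(9 - 80\right)}} \frac{1}{831} = - \frac{-72}{\left(-2\right) \sqrt{-5 - 71}} \cdot \frac{1}{831} = - \frac{-72}{\left(-2\right) \sqrt{-76}} \cdot \frac{1}{831} = - \frac{-72}{\left(-2\right) 2 i \sqrt{19}} \cdot \frac{1}{831} = - \frac{-72}{\left(-4\right) i \sqrt{19}} \cdot \frac{1}{831} = - \left(-72\right) \frac{i \sqrt{19}}{76} \cdot \frac{1}{831} = - \frac{\left(-18\right) i \sqrt{19}}{19} \cdot \frac{1}{831} = \frac{18 i \sqrt{19}}{19} \cdot \frac{1}{831} = \frac{6 i \sqrt{19}}{5263}$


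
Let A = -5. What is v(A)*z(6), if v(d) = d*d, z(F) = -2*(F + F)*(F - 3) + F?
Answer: -1650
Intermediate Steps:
z(F) = F - 4*F*(-3 + F) (z(F) = -2*2*F*(-3 + F) + F = -4*F*(-3 + F) + F = F - 4*F*(-3 + F))
v(d) = d**2
v(A)*z(6) = (-5)**2*(6*(13 - 4*6)) = 25*(6*(13 - 24)) = 25*(6*(-11)) = 25*(-66) = -1650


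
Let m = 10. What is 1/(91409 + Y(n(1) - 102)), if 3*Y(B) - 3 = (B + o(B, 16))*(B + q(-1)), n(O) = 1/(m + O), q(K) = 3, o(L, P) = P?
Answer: 121/11403330 ≈ 1.0611e-5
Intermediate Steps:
n(O) = 1/(10 + O)
Y(B) = 1 + (3 + B)*(16 + B)/3 (Y(B) = 1 + ((B + 16)*(B + 3))/3 = 1 + ((16 + B)*(3 + B))/3 = 1 + ((3 + B)*(16 + B))/3 = 1 + (3 + B)*(16 + B)/3)
1/(91409 + Y(n(1) - 102)) = 1/(91409 + (17 + (1/(10 + 1) - 102)²/3 + 19*(1/(10 + 1) - 102)/3)) = 1/(91409 + (17 + (1/11 - 102)²/3 + 19*(1/11 - 102)/3)) = 1/(91409 + (17 + (-1121/11)²/3 + (19/3)*(-1121/11))) = 1/(91409 + (17 + (⅓)*(1256641/121) - 21299/33)) = 1/(91409 + (17 + 1256641/363 - 21299/33)) = 1/(91409 + 342841/121) = 1/(11403330/121) = 121/11403330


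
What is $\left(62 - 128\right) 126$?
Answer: $-8316$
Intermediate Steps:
$\left(62 - 128\right) 126 = \left(-66\right) 126 = -8316$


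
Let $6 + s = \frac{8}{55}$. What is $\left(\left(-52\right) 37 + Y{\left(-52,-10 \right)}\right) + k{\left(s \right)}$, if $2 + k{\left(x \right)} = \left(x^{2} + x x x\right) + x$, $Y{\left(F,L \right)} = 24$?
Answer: $- \frac{345102928}{166375} \approx -2074.2$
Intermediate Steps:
$s = - \frac{322}{55}$ ($s = -6 + \frac{8}{55} = - \frac{322}{55} \approx -5.8545$)
$k{\left(x \right)} = -2 + x + x^{2} + x^{3}$ ($k{\left(x \right)} = -2 + \left(\left(x^{2} + x x x\right) + x\right) = -2 + \left(\left(x^{2} + x^{2} x\right) + x\right) = -2 + \left(\left(x^{2} + x^{3}\right) + x\right) = -2 + \left(x + x^{2} + x^{3}\right) = -2 + x + x^{2} + x^{3}$)
$\left(\left(-52\right) 37 + Y{\left(-52,-10 \right)}\right) + k{\left(s \right)} = \left(\left(-52\right) 37 + 24\right) + \left(-2 - \frac{322}{55} + \left(- \frac{322}{55}\right)^{2} + \left(- \frac{322}{55}\right)^{3}\right) = \left(-1924 + 24\right) - \frac{28990428}{166375} = -1900 - \frac{28990428}{166375} = - \frac{345102928}{166375}$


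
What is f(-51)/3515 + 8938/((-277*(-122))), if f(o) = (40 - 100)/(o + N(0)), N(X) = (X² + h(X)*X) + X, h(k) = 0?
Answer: 53476607/201936047 ≈ 0.26482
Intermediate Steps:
N(X) = X + X² (N(X) = (X² + 0*X) + X = (X² + 0) + X = X² + X = X + X²)
f(o) = -60/o (f(o) = (40 - 100)/(o + 0*(1 + 0)) = -60/(o + 0*1) = -60/(o + 0) = -60/o)
f(-51)/3515 + 8938/((-277*(-122))) = -60/(-51)/3515 + 8938/((-277*(-122))) = -60*(-1/51)*(1/3515) + 8938/33794 = (20/17)*(1/3515) + 8938*(1/33794) = 4/11951 + 4469/16897 = 53476607/201936047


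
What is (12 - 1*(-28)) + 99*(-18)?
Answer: -1742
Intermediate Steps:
(12 - 1*(-28)) + 99*(-18) = (12 + 28) - 1782 = 40 - 1782 = -1742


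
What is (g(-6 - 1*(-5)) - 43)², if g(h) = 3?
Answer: 1600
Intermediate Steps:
(g(-6 - 1*(-5)) - 43)² = (3 - 43)² = (-40)² = 1600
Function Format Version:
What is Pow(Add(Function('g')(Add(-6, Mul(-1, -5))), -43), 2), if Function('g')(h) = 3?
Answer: 1600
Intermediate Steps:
Pow(Add(Function('g')(Add(-6, Mul(-1, -5))), -43), 2) = Pow(Add(3, -43), 2) = Pow(-40, 2) = 1600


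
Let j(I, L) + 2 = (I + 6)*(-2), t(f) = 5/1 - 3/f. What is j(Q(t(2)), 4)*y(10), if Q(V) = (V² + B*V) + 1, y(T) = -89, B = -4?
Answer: 2225/2 ≈ 1112.5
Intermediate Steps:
t(f) = 5 - 3/f (t(f) = 5*1 - 3/f = 5 - 3/f)
Q(V) = 1 + V² - 4*V (Q(V) = (V² - 4*V) + 1 = 1 + V² - 4*V)
j(I, L) = -14 - 2*I (j(I, L) = -2 + (I + 6)*(-2) = -2 + (6 + I)*(-2) = -2 + (-12 - 2*I) = -14 - 2*I)
j(Q(t(2)), 4)*y(10) = (-14 - 2*(1 + (5 - 3/2)² - 4*(5 - 3/2)))*(-89) = (-14 - 2*(1 + (7/2)² - 4*7/2))*(-89) = (-14 - 2*(1 + 49/4 - 14))*(-89) = (-14 - 2*(-¾))*(-89) = (-14 + 3/2)*(-89) = -25/2*(-89) = 2225/2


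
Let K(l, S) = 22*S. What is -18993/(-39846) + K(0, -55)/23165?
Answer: 26117279/61535506 ≈ 0.42443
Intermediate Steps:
-18993/(-39846) + K(0, -55)/23165 = -18993/(-39846) + (22*(-55))/23165 = -18993*(-1/39846) - 1210*1/23165 = 6331/13282 - 242/4633 = 26117279/61535506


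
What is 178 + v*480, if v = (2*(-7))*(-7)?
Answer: 47218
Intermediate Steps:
v = 98 (v = -14*(-7) = 98)
178 + v*480 = 178 + 98*480 = 178 + 47040 = 47218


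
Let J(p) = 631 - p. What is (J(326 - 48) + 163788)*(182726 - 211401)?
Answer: -4706743175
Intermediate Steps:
(J(326 - 48) + 163788)*(182726 - 211401) = ((631 - (326 - 48)) + 163788)*(182726 - 211401) = ((631 - 1*278) + 163788)*(-28675) = ((631 - 278) + 163788)*(-28675) = (353 + 163788)*(-28675) = 164141*(-28675) = -4706743175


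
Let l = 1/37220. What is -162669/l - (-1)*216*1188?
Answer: -6054283572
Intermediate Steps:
l = 1/37220 ≈ 2.6867e-5
-162669/l - (-1)*216*1188 = -162669/1/37220 - (-1)*216*1188 = -162669*37220 - (-1)*256608 = -6054540180 - 1*(-256608) = -6054540180 + 256608 = -6054283572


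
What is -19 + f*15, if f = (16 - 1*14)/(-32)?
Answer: -319/16 ≈ -19.938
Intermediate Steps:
f = -1/16 (f = (16 - 14)*(-1/32) = 2*(-1/32) = -1/16 ≈ -0.062500)
-19 + f*15 = -19 - 1/16*15 = -19 - 15/16 = -319/16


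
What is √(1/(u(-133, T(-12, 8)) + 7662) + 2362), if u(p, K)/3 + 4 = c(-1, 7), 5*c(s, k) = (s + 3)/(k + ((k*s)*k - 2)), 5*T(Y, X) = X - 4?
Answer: 2*√418143230336982/841497 ≈ 48.600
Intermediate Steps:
T(Y, X) = -⅘ + X/5 (T(Y, X) = (X - 4)/5 = (-4 + X)/5 = -⅘ + X/5)
c(s, k) = (3 + s)/(5*(-2 + k + s*k²)) (c(s, k) = ((s + 3)/(k + ((k*s)*k - 2)))/5 = ((3 + s)/(k + (s*k² - 2)))/5 = ((3 + s)/(k + (-2 + s*k²)))/5 = ((3 + s)/(-2 + k + s*k²))/5 = (3 + s)/(5*(-2 + k + s*k²)))
u(p, K) = -1323/110 (u(p, K) = -12 + 3*((3 - 1)/(5*(-2 + 7 - 1*7²))) = -12 + 3*((⅕)*2/(-2 + 7 - 1*49)) = -12 + 3*((⅕)*2/(-2 + 7 - 49)) = -12 + 3*((⅕)*2/(-44)) = -12 + 3*((⅕)*(-1/44)*2) = -12 + 3*(-1/110) = -12 - 3/110 = -1323/110)
√(1/(u(-133, T(-12, 8)) + 7662) + 2362) = √(1/(-1323/110 + 7662) + 2362) = √(1/(841497/110) + 2362) = √(110/841497 + 2362) = √(1987616024/841497) = 2*√418143230336982/841497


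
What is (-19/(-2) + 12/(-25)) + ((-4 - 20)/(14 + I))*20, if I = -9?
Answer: -4349/50 ≈ -86.980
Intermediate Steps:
(-19/(-2) + 12/(-25)) + ((-4 - 20)/(14 + I))*20 = (-19/(-2) + 12/(-25)) + ((-4 - 20)/(14 - 9))*20 = (-19*(-1/2) + 12*(-1/25)) - 24/5*20 = (19/2 - 12/25) - 24*1/5*20 = 451/50 - 24/5*20 = 451/50 - 96 = -4349/50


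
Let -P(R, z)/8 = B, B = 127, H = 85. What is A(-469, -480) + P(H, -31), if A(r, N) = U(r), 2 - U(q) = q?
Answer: -545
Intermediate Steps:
U(q) = 2 - q
A(r, N) = 2 - r
P(R, z) = -1016 (P(R, z) = -8*127 = -1016)
A(-469, -480) + P(H, -31) = (2 - 1*(-469)) - 1016 = (2 + 469) - 1016 = 471 - 1016 = -545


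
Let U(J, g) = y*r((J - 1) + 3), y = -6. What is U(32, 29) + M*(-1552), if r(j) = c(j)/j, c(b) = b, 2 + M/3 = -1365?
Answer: 6364746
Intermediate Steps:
M = -4101 (M = -6 + 3*(-1365) = -6 - 4095 = -4101)
r(j) = 1 (r(j) = j/j = 1)
U(J, g) = -6 (U(J, g) = -6*1 = -6)
U(32, 29) + M*(-1552) = -6 - 4101*(-1552) = -6 + 6364752 = 6364746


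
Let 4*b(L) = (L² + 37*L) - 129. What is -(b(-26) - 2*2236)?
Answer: 18303/4 ≈ 4575.8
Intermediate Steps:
b(L) = -129/4 + L²/4 + 37*L/4 (b(L) = ((L² + 37*L) - 129)/4 = (-129 + L² + 37*L)/4 = -129/4 + L²/4 + 37*L/4)
-(b(-26) - 2*2236) = -((-129/4 + (¼)*(-26)² + (37/4)*(-26)) - 2*2236) = -((-129/4 + (¼)*676 - 481/2) - 1*4472) = -((-129/4 + 169 - 481/2) - 4472) = -(-415/4 - 4472) = -1*(-18303/4) = 18303/4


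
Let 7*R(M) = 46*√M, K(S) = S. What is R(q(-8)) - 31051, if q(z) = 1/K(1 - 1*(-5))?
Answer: -31051 + 23*√6/21 ≈ -31048.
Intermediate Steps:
q(z) = ⅙ (q(z) = 1/(1 - 1*(-5)) = 1/(1 + 5) = 1/6 = ⅙)
R(M) = 46*√M/7 (R(M) = (46*√M)/7 = 46*√M/7)
R(q(-8)) - 31051 = 46*√(⅙)/7 - 31051 = 46*(√6/6)/7 - 31051 = 23*√6/21 - 31051 = -31051 + 23*√6/21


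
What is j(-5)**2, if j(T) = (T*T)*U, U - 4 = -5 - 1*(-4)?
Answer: 5625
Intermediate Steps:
U = 3 (U = 4 + (-5 - 1*(-4)) = 4 + (-5 + 4) = 4 - 1 = 3)
j(T) = 3*T**2 (j(T) = (T*T)*3 = T**2*3 = 3*T**2)
j(-5)**2 = (3*(-5)**2)**2 = (3*25)**2 = 75**2 = 5625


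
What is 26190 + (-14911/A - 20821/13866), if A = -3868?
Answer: 702396254509/26816844 ≈ 26192.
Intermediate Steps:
26190 + (-14911/A - 20821/13866) = 26190 + (-14911/(-3868) - 20821/13866) = 26190 + (-14911*(-1/3868) - 20821*1/13866) = 26190 + (14911/3868 - 20821/13866) = 26190 + 63110149/26816844 = 702396254509/26816844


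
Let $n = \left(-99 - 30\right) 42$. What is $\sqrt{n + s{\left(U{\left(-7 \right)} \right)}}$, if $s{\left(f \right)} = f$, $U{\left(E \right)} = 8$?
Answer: $i \sqrt{5410} \approx 73.553 i$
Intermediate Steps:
$n = -5418$ ($n = \left(-129\right) 42 = -5418$)
$\sqrt{n + s{\left(U{\left(-7 \right)} \right)}} = \sqrt{-5418 + 8} = \sqrt{-5410} = i \sqrt{5410}$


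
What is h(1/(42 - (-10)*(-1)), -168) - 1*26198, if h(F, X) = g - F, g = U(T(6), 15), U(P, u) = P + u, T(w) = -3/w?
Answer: -837873/32 ≈ -26184.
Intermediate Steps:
g = 29/2 (g = -3/6 + 15 = -3*⅙ + 15 = -½ + 15 = 29/2 ≈ 14.500)
h(F, X) = 29/2 - F
h(1/(42 - (-10)*(-1)), -168) - 1*26198 = (29/2 - 1/(42 - (-10)*(-1))) - 1*26198 = (29/2 - 1/(42 - 1*10)) - 26198 = (29/2 - 1/(42 - 10)) - 26198 = (29/2 - 1/32) - 26198 = 463/32 - 26198 = -837873/32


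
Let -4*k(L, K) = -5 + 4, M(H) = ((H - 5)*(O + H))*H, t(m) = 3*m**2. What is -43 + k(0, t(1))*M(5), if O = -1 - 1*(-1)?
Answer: -43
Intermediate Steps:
O = 0 (O = -1 + 1 = 0)
M(H) = H**2*(-5 + H) (M(H) = ((H - 5)*(0 + H))*H = ((-5 + H)*H)*H = (H*(-5 + H))*H = H**2*(-5 + H))
k(L, K) = 1/4 (k(L, K) = -(-5 + 4)/4 = -1/4*(-1) = 1/4)
-43 + k(0, t(1))*M(5) = -43 + (5**2*(-5 + 5))/4 = -43 + (25*0)/4 = -43 + (1/4)*0 = -43 + 0 = -43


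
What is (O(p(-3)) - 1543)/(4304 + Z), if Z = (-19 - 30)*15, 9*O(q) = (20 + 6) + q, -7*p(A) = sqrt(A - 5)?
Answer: -167/387 - 2*I*sqrt(2)/224847 ≈ -0.43152 - 1.2579e-5*I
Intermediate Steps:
p(A) = -sqrt(-5 + A)/7 (p(A) = -sqrt(A - 5)/7 = -sqrt(-5 + A)/7)
O(q) = 26/9 + q/9 (O(q) = ((20 + 6) + q)/9 = (26 + q)/9 = 26/9 + q/9)
Z = -735 (Z = -49*15 = -735)
(O(p(-3)) - 1543)/(4304 + Z) = ((26/9 + (-sqrt(-5 - 3)/7)/9) - 1543)/(4304 - 735) = ((26/9 + (-2*I*sqrt(2)/7)/9) - 1543)/3569 = ((26/9 + (-2*I*sqrt(2)/7)/9) - 1543)*(1/3569) = ((26/9 - 2*I*sqrt(2)/63) - 1543)*(1/3569) = (-13861/9 - 2*I*sqrt(2)/63)*(1/3569) = -167/387 - 2*I*sqrt(2)/224847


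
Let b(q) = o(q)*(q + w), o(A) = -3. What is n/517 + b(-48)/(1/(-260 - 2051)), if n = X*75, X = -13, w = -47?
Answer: -340515270/517 ≈ -6.5864e+5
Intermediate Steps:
b(q) = 141 - 3*q (b(q) = -3*(q - 47) = -3*(-47 + q) = 141 - 3*q)
n = -975 (n = -13*75 = -975)
n/517 + b(-48)/(1/(-260 - 2051)) = -975/517 + (141 - 3*(-48))/(1/(-260 - 2051)) = -975*1/517 + (141 + 144)/(1/(-2311)) = -975/517 + 285/(-1/2311) = -975/517 + 285*(-2311) = -975/517 - 658635 = -340515270/517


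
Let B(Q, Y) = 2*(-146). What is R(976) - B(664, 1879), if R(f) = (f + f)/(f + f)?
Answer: 293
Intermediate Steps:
B(Q, Y) = -292
R(f) = 1 (R(f) = (2*f)/((2*f)) = (2*f)*(1/(2*f)) = 1)
R(976) - B(664, 1879) = 1 - 1*(-292) = 1 + 292 = 293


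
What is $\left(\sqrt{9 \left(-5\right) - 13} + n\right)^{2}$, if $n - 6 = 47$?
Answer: $\left(53 + i \sqrt{58}\right)^{2} \approx 2751.0 + 807.27 i$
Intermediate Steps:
$n = 53$ ($n = 6 + 47 = 53$)
$\left(\sqrt{9 \left(-5\right) - 13} + n\right)^{2} = \left(\sqrt{9 \left(-5\right) - 13} + 53\right)^{2} = \left(\sqrt{-45 - 13} + 53\right)^{2} = \left(\sqrt{-58} + 53\right)^{2} = \left(i \sqrt{58} + 53\right)^{2} = \left(53 + i \sqrt{58}\right)^{2}$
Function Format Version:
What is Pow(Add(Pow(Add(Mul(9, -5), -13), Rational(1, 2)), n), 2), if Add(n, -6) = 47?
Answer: Pow(Add(53, Mul(I, Pow(58, Rational(1, 2)))), 2) ≈ Add(2751.0, Mul(807.27, I))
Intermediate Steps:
n = 53 (n = Add(6, 47) = 53)
Pow(Add(Pow(Add(Mul(9, -5), -13), Rational(1, 2)), n), 2) = Pow(Add(Pow(Add(Mul(9, -5), -13), Rational(1, 2)), 53), 2) = Pow(Add(Pow(Add(-45, -13), Rational(1, 2)), 53), 2) = Pow(Add(Pow(-58, Rational(1, 2)), 53), 2) = Pow(Add(Mul(I, Pow(58, Rational(1, 2))), 53), 2) = Pow(Add(53, Mul(I, Pow(58, Rational(1, 2)))), 2)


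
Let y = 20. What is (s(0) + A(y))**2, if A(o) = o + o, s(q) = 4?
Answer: 1936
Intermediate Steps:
A(o) = 2*o
(s(0) + A(y))**2 = (4 + 2*20)**2 = (4 + 40)**2 = 44**2 = 1936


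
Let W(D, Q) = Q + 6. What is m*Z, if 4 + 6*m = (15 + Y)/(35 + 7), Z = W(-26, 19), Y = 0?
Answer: -425/28 ≈ -15.179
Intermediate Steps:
W(D, Q) = 6 + Q
Z = 25 (Z = 6 + 19 = 25)
m = -17/28 (m = -⅔ + ((15 + 0)/(35 + 7))/6 = -⅔ + (15/42)/6 = -⅔ + (15*(1/42))/6 = -⅔ + (⅙)*(5/14) = -⅔ + 5/84 = -17/28 ≈ -0.60714)
m*Z = -17/28*25 = -425/28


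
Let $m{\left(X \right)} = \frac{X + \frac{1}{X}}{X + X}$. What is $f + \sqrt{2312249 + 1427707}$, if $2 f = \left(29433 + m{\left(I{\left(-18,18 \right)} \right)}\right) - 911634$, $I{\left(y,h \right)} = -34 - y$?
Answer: $- \frac{451686655}{1024} + 2 \sqrt{934989} \approx -4.3917 \cdot 10^{5}$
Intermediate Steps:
$m{\left(X \right)} = \frac{X + \frac{1}{X}}{2 X}$
$f = - \frac{451686655}{1024}$ ($f = \frac{\left(29433 + \frac{1 + \left(-34 - -18\right)^{2}}{2 \left(-34 - -18\right)^{2}}\right) - 911634}{2} = \frac{\left(29433 + \frac{1 + \left(-34 + 18\right)^{2}}{2 \left(-34 + 18\right)^{2}}\right) - 911634}{2} = \frac{\left(29433 + \frac{1 + \left(-16\right)^{2}}{2 \cdot 256}\right) - 911634}{2} = \frac{\left(29433 + \frac{1}{2} \cdot \frac{1}{256} \left(1 + 256\right)\right) - 911634}{2} = \frac{\left(29433 + \frac{1}{2} \cdot \frac{1}{256} \cdot 257\right) - 911634}{2} = \frac{\left(29433 + \frac{257}{512}\right) - 911634}{2} = \frac{\frac{15069953}{512} - 911634}{2} = \frac{1}{2} \left(- \frac{451686655}{512}\right) = - \frac{451686655}{1024} \approx -4.411 \cdot 10^{5}$)
$f + \sqrt{2312249 + 1427707} = - \frac{451686655}{1024} + \sqrt{2312249 + 1427707} = - \frac{451686655}{1024} + \sqrt{3739956} = - \frac{451686655}{1024} + 2 \sqrt{934989}$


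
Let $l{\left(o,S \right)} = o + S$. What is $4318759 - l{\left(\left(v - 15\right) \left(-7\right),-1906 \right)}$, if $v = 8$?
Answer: $4320616$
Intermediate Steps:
$l{\left(o,S \right)} = S + o$
$4318759 - l{\left(\left(v - 15\right) \left(-7\right),-1906 \right)} = 4318759 - \left(-1906 + \left(8 - 15\right) \left(-7\right)\right) = 4318759 - \left(-1906 - -49\right) = 4318759 - \left(-1906 + 49\right) = 4318759 - -1857 = 4318759 + 1857 = 4320616$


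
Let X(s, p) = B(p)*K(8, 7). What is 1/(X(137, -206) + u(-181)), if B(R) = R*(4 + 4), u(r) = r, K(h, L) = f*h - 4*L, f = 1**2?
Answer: 1/32779 ≈ 3.0507e-5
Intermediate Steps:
f = 1
K(h, L) = h - 4*L (K(h, L) = 1*h - 4*L = h - 4*L)
B(R) = 8*R (B(R) = R*8 = 8*R)
X(s, p) = -160*p (X(s, p) = (8*p)*(8 - 4*7) = (8*p)*(8 - 28) = (8*p)*(-20) = -160*p)
1/(X(137, -206) + u(-181)) = 1/(-160*(-206) - 181) = 1/(32960 - 181) = 1/32779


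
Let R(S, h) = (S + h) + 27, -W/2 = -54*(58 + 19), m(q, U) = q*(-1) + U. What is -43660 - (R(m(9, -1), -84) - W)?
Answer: -35277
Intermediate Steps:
m(q, U) = U - q (m(q, U) = -q + U = U - q)
W = 8316 (W = -(-108)*(58 + 19) = -(-108)*77 = -2*(-4158) = 8316)
R(S, h) = 27 + S + h
-43660 - (R(m(9, -1), -84) - W) = -43660 - ((27 + (-1 - 1*9) - 84) - 1*8316) = -43660 - ((27 + (-1 - 9) - 84) - 8316) = -43660 - ((27 - 10 - 84) - 8316) = -43660 - (-67 - 8316) = -43660 - 1*(-8383) = -43660 + 8383 = -35277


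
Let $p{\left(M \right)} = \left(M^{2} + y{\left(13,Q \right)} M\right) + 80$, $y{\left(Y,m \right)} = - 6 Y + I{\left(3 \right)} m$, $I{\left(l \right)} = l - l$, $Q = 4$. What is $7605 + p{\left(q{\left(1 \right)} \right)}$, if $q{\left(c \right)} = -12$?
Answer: $8765$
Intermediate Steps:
$I{\left(l \right)} = 0$
$y{\left(Y,m \right)} = - 6 Y$ ($y{\left(Y,m \right)} = - 6 Y + 0 m = - 6 Y + 0 = - 6 Y$)
$p{\left(M \right)} = 80 + M^{2} - 78 M$ ($p{\left(M \right)} = \left(M^{2} + \left(-6\right) 13 M\right) + 80 = \left(M^{2} - 78 M\right) + 80 = 80 + M^{2} - 78 M$)
$7605 + p{\left(q{\left(1 \right)} \right)} = 7605 + \left(80 + \left(-12\right)^{2} - -936\right) = 7605 + \left(80 + 144 + 936\right) = 7605 + 1160 = 8765$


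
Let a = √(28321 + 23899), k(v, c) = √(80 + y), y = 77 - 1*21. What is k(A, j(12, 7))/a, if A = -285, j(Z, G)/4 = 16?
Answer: √443870/13055 ≈ 0.051033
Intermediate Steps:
y = 56 (y = 77 - 21 = 56)
j(Z, G) = 64 (j(Z, G) = 4*16 = 64)
k(v, c) = 2*√34 (k(v, c) = √(80 + 56) = √136 = 2*√34)
a = 2*√13055 (a = √52220 = 2*√13055 ≈ 228.52)
k(A, j(12, 7))/a = (2*√34)/((2*√13055)) = (2*√34)*(√13055/26110) = √443870/13055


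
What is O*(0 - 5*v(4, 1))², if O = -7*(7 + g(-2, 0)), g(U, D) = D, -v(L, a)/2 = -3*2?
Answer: -176400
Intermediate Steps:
v(L, a) = 12 (v(L, a) = -(-6)*2 = -2*(-6) = 12)
O = -49 (O = -7*(7 + 0) = -7*7 = -49)
O*(0 - 5*v(4, 1))² = -49*(0 - 5*12)² = -49*(0 - 60)² = -49*(-60)² = -49*3600 = -176400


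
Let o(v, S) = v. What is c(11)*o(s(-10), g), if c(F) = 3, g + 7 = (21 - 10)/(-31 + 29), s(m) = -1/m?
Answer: 3/10 ≈ 0.30000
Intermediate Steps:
g = -25/2 (g = -7 + (21 - 10)/(-31 + 29) = -7 + 11/(-2) = -7 + 11*(-1/2) = -7 - 11/2 = -25/2 ≈ -12.500)
c(11)*o(s(-10), g) = 3*(-1/(-10)) = 3*(-1*(-1/10)) = 3*(1/10) = 3/10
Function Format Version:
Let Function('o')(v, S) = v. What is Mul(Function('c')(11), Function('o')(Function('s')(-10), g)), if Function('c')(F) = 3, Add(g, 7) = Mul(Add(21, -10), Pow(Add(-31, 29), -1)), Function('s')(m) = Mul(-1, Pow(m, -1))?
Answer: Rational(3, 10) ≈ 0.30000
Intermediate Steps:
g = Rational(-25, 2) (g = Add(-7, Mul(Add(21, -10), Pow(Add(-31, 29), -1))) = Add(-7, Mul(11, Pow(-2, -1))) = Add(-7, Mul(11, Rational(-1, 2))) = Add(-7, Rational(-11, 2)) = Rational(-25, 2) ≈ -12.500)
Mul(Function('c')(11), Function('o')(Function('s')(-10), g)) = Mul(3, Mul(-1, Pow(-10, -1))) = Mul(3, Mul(-1, Rational(-1, 10))) = Mul(3, Rational(1, 10)) = Rational(3, 10)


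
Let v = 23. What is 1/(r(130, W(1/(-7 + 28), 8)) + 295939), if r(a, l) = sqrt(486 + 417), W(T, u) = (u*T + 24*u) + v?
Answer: 42277/12511412974 - sqrt(903)/87579890818 ≈ 3.3787e-6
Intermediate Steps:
W(T, u) = 23 + 24*u + T*u (W(T, u) = (u*T + 24*u) + 23 = (T*u + 24*u) + 23 = (24*u + T*u) + 23 = 23 + 24*u + T*u)
r(a, l) = sqrt(903)
1/(r(130, W(1/(-7 + 28), 8)) + 295939) = 1/(sqrt(903) + 295939) = 1/(295939 + sqrt(903))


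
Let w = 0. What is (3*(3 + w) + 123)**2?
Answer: 17424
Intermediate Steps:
(3*(3 + w) + 123)**2 = (3*(3 + 0) + 123)**2 = (3*3 + 123)**2 = (9 + 123)**2 = 132**2 = 17424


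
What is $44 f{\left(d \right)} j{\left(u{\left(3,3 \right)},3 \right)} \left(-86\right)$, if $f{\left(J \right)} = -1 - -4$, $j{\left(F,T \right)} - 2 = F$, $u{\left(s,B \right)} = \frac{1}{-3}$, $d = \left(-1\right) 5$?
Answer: $-18920$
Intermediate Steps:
$d = -5$
$u{\left(s,B \right)} = - \frac{1}{3}$
$j{\left(F,T \right)} = 2 + F$
$f{\left(J \right)} = 3$ ($f{\left(J \right)} = -1 + 4 = 3$)
$44 f{\left(d \right)} j{\left(u{\left(3,3 \right)},3 \right)} \left(-86\right) = 44 \cdot 3 \left(2 - \frac{1}{3}\right) \left(-86\right) = 44 \cdot 3 \cdot \frac{5}{3} \left(-86\right) = 44 \cdot 5 \left(-86\right) = 220 \left(-86\right) = -18920$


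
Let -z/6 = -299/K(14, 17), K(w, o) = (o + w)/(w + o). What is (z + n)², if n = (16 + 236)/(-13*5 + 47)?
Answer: 3168400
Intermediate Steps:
K(w, o) = 1 (K(w, o) = (o + w)/(o + w) = 1)
n = -14 (n = 252/(-65 + 47) = 252/(-18) = 252*(-1/18) = -14)
z = 1794 (z = -(-1794)/1 = -(-1794) = -6*(-299) = 1794)
(z + n)² = (1794 - 14)² = 1780² = 3168400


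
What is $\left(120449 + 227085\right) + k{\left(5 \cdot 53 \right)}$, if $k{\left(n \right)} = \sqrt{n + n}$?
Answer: $347534 + \sqrt{530} \approx 3.4756 \cdot 10^{5}$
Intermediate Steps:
$k{\left(n \right)} = \sqrt{2} \sqrt{n}$ ($k{\left(n \right)} = \sqrt{2 n} = \sqrt{2} \sqrt{n}$)
$\left(120449 + 227085\right) + k{\left(5 \cdot 53 \right)} = \left(120449 + 227085\right) + \sqrt{2} \sqrt{5 \cdot 53} = 347534 + \sqrt{2} \sqrt{265} = 347534 + \sqrt{530}$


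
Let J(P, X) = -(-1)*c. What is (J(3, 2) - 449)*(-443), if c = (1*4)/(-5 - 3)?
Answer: 398257/2 ≈ 1.9913e+5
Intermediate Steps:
c = -1/2 (c = 4/(-8) = 4*(-1/8) = -1/2 ≈ -0.50000)
J(P, X) = -1/2 (J(P, X) = -(-1)*(-1)/2 = -1*1/2 = -1/2)
(J(3, 2) - 449)*(-443) = (-1/2 - 449)*(-443) = -899/2*(-443) = 398257/2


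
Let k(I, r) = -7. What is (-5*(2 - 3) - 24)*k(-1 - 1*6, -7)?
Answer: 133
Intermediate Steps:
(-5*(2 - 3) - 24)*k(-1 - 1*6, -7) = (-5*(2 - 3) - 24)*(-7) = (-5*(-1) - 24)*(-7) = (5 - 24)*(-7) = -19*(-7) = 133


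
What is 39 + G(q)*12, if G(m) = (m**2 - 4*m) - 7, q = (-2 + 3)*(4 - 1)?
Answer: -81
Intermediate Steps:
q = 3 (q = 1*3 = 3)
G(m) = -7 + m**2 - 4*m
39 + G(q)*12 = 39 + (-7 + 3**2 - 4*3)*12 = 39 + (-7 + 9 - 12)*12 = 39 - 10*12 = 39 - 120 = -81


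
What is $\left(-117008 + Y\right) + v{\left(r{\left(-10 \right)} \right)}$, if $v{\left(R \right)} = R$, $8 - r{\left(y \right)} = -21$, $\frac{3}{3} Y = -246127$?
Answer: $-363106$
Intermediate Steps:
$Y = -246127$
$r{\left(y \right)} = 29$ ($r{\left(y \right)} = 8 - -21 = 8 + 21 = 29$)
$\left(-117008 + Y\right) + v{\left(r{\left(-10 \right)} \right)} = \left(-117008 - 246127\right) + 29 = -363135 + 29 = -363106$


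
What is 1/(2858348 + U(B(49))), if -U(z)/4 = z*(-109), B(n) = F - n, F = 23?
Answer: 1/2847012 ≈ 3.5125e-7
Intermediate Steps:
B(n) = 23 - n
U(z) = 436*z (U(z) = -4*z*(-109) = -(-436)*z = 436*z)
1/(2858348 + U(B(49))) = 1/(2858348 + 436*(23 - 1*49)) = 1/(2858348 + 436*(23 - 49)) = 1/(2858348 + 436*(-26)) = 1/(2858348 - 11336) = 1/2847012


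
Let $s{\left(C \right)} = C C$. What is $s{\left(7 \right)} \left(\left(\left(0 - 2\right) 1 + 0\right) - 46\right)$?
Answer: $-2352$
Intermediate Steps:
$s{\left(C \right)} = C^{2}$
$s{\left(7 \right)} \left(\left(\left(0 - 2\right) 1 + 0\right) - 46\right) = 7^{2} \left(\left(\left(0 - 2\right) 1 + 0\right) - 46\right) = 49 \left(\left(\left(0 - 2\right) 1 + 0\right) - 46\right) = 49 \left(\left(\left(-2\right) 1 + 0\right) - 46\right) = 49 \left(\left(-2 + 0\right) - 46\right) = 49 \left(-2 - 46\right) = 49 \left(-48\right) = -2352$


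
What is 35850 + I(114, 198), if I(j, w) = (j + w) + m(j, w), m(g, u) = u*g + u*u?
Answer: 97938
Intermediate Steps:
m(g, u) = u² + g*u (m(g, u) = g*u + u² = u² + g*u)
I(j, w) = j + w + w*(j + w) (I(j, w) = (j + w) + w*(j + w) = j + w + w*(j + w))
35850 + I(114, 198) = 35850 + (114 + 198 + 198*(114 + 198)) = 35850 + (114 + 198 + 198*312) = 35850 + (114 + 198 + 61776) = 35850 + 62088 = 97938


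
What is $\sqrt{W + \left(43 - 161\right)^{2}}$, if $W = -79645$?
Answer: $i \sqrt{65721} \approx 256.36 i$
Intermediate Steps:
$\sqrt{W + \left(43 - 161\right)^{2}} = \sqrt{-79645 + \left(43 - 161\right)^{2}} = \sqrt{-79645 + \left(-118\right)^{2}} = \sqrt{-79645 + 13924} = \sqrt{-65721} = i \sqrt{65721}$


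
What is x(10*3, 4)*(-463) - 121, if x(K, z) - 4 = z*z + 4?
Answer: -11233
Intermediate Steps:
x(K, z) = 8 + z² (x(K, z) = 4 + (z*z + 4) = 4 + (z² + 4) = 4 + (4 + z²) = 8 + z²)
x(10*3, 4)*(-463) - 121 = (8 + 4²)*(-463) - 121 = (8 + 16)*(-463) - 121 = 24*(-463) - 121 = -11112 - 121 = -11233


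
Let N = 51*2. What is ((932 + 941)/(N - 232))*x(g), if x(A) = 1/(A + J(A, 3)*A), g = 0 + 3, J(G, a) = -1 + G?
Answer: -1873/1170 ≈ -1.6009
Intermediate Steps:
N = 102
g = 3
x(A) = 1/(A + A*(-1 + A)) (x(A) = 1/(A + (-1 + A)*A) = 1/(A + A*(-1 + A)))
((932 + 941)/(N - 232))*x(g) = ((932 + 941)/(102 - 232))/3² = (1873/(-130))*(⅑) = (1873*(-1/130))*(⅑) = -1873/130*⅑ = -1873/1170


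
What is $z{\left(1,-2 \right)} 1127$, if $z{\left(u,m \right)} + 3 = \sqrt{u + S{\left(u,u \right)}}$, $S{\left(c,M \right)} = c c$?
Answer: $-3381 + 1127 \sqrt{2} \approx -1787.2$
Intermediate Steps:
$S{\left(c,M \right)} = c^{2}$
$z{\left(u,m \right)} = -3 + \sqrt{u + u^{2}}$
$z{\left(1,-2 \right)} 1127 = \left(-3 + \sqrt{1 \left(1 + 1\right)}\right) 1127 = \left(-3 + \sqrt{1 \cdot 2}\right) 1127 = \left(-3 + \sqrt{2}\right) 1127 = -3381 + 1127 \sqrt{2}$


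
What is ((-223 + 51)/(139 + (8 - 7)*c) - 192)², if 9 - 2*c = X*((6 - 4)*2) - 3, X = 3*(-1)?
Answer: 850538896/22801 ≈ 37303.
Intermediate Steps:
X = -3
c = 12 (c = 9/2 - (-3*(6 - 4)*2 - 3)/2 = 9/2 - (-6*2 - 3)/2 = 9/2 - (-3*4 - 3)/2 = 9/2 - (-12 - 3)/2 = 9/2 - ½*(-15) = 9/2 + 15/2 = 12)
((-223 + 51)/(139 + (8 - 7)*c) - 192)² = ((-223 + 51)/(139 + (8 - 7)*12) - 192)² = (-172/(139 + 1*12) - 192)² = (-172/(139 + 12) - 192)² = (-172/151 - 192)² = (-29164/151)² = 850538896/22801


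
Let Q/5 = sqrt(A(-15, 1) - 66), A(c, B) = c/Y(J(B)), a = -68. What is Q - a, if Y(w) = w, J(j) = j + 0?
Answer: 68 + 45*I ≈ 68.0 + 45.0*I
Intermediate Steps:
J(j) = j
A(c, B) = c/B
Q = 45*I (Q = 5*sqrt(-15/1 - 66) = 5*sqrt(-15*1 - 66) = 5*sqrt(-15 - 66) = 5*sqrt(-81) = 5*(9*I) = 45*I ≈ 45.0*I)
Q - a = 45*I - 1*(-68) = 45*I + 68 = 68 + 45*I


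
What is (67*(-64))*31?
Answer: -132928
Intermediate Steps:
(67*(-64))*31 = -4288*31 = -132928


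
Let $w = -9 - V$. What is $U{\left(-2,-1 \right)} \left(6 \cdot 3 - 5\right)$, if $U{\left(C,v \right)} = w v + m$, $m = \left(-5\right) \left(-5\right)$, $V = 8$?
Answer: $546$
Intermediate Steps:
$w = -17$ ($w = -9 - 8 = -17$)
$m = 25$
$U{\left(C,v \right)} = 25 - 17 v$ ($U{\left(C,v \right)} = - 17 v + 25 = 25 - 17 v$)
$U{\left(-2,-1 \right)} \left(6 \cdot 3 - 5\right) = \left(25 - -17\right) \left(6 \cdot 3 - 5\right) = \left(25 + 17\right) \left(18 - 5\right) = 42 \cdot 13 = 546$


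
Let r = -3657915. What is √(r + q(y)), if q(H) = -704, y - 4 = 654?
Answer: I*√3658619 ≈ 1912.8*I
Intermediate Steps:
y = 658 (y = 4 + 654 = 658)
√(r + q(y)) = √(-3657915 - 704) = √(-3658619) = I*√3658619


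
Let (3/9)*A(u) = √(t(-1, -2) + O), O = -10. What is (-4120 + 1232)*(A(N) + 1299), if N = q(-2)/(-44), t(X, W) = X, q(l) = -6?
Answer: -3751512 - 8664*I*√11 ≈ -3.7515e+6 - 28735.0*I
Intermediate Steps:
N = 3/22 (N = -6/(-44) = -6*(-1/44) = 3/22 ≈ 0.13636)
A(u) = 3*I*√11 (A(u) = 3*√(-1 - 10) = 3*√(-11) = 3*(I*√11) = 3*I*√11)
(-4120 + 1232)*(A(N) + 1299) = (-4120 + 1232)*(3*I*√11 + 1299) = -2888*(1299 + 3*I*√11) = -3751512 - 8664*I*√11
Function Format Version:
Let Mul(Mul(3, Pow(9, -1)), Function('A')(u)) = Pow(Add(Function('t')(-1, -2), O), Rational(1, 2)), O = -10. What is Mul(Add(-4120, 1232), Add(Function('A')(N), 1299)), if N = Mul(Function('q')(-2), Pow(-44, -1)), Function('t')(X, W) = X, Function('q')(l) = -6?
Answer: Add(-3751512, Mul(-8664, I, Pow(11, Rational(1, 2)))) ≈ Add(-3.7515e+6, Mul(-28735., I))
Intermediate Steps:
N = Rational(3, 22) (N = Mul(-6, Pow(-44, -1)) = Mul(-6, Rational(-1, 44)) = Rational(3, 22) ≈ 0.13636)
Function('A')(u) = Mul(3, I, Pow(11, Rational(1, 2))) (Function('A')(u) = Mul(3, Pow(Add(-1, -10), Rational(1, 2))) = Mul(3, Pow(-11, Rational(1, 2))) = Mul(3, Mul(I, Pow(11, Rational(1, 2)))) = Mul(3, I, Pow(11, Rational(1, 2))))
Mul(Add(-4120, 1232), Add(Function('A')(N), 1299)) = Mul(Add(-4120, 1232), Add(Mul(3, I, Pow(11, Rational(1, 2))), 1299)) = Mul(-2888, Add(1299, Mul(3, I, Pow(11, Rational(1, 2))))) = Add(-3751512, Mul(-8664, I, Pow(11, Rational(1, 2))))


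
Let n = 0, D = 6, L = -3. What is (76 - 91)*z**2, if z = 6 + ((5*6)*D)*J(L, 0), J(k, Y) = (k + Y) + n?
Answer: -4277340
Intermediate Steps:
J(k, Y) = Y + k (J(k, Y) = (k + Y) + 0 = (Y + k) + 0 = Y + k)
z = -534 (z = 6 + ((5*6)*6)*(0 - 3) = 6 + (30*6)*(-3) = 6 + 180*(-3) = 6 - 540 = -534)
(76 - 91)*z**2 = (76 - 91)*(-534)**2 = -15*285156 = -4277340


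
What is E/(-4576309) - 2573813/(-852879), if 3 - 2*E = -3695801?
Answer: 10202526786359/3903037843611 ≈ 2.6140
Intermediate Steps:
E = 1847902 (E = 3/2 - ½*(-3695801) = 3/2 + 3695801/2 = 1847902)
E/(-4576309) - 2573813/(-852879) = 1847902/(-4576309) - 2573813/(-852879) = 1847902*(-1/4576309) - 2573813*(-1/852879) = -1847902/4576309 + 2573813/852879 = 10202526786359/3903037843611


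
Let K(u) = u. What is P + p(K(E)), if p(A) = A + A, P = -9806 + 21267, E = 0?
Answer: 11461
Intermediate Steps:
P = 11461
p(A) = 2*A
P + p(K(E)) = 11461 + 2*0 = 11461 + 0 = 11461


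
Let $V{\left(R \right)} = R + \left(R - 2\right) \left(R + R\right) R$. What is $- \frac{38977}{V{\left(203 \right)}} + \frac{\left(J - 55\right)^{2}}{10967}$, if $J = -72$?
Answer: $\frac{266769117750}{181681745707} \approx 1.4683$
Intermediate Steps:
$V{\left(R \right)} = R + 2 R^{2} \left(-2 + R\right)$ ($V{\left(R \right)} = R + \left(-2 + R\right) 2 R R = R + 2 R \left(-2 + R\right) R = R + 2 R^{2} \left(-2 + R\right)$)
$- \frac{38977}{V{\left(203 \right)}} + \frac{\left(J - 55\right)^{2}}{10967} = - \frac{38977}{203 \left(1 - 812 + 2 \cdot 203^{2}\right)} + \frac{\left(-72 - 55\right)^{2}}{10967} = - \frac{38977}{203 \left(1 - 812 + 2 \cdot 41209\right)} + \left(-127\right)^{2} \cdot \frac{1}{10967} = - \frac{38977}{203 \left(1 - 812 + 82418\right)} + 16129 \cdot \frac{1}{10967} = - \frac{38977}{203 \cdot 81607} + \frac{16129}{10967} = - \frac{38977}{16566221} + \frac{16129}{10967} = \frac{266769117750}{181681745707}$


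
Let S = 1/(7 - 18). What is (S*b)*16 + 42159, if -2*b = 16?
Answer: 463877/11 ≈ 42171.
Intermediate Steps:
S = -1/11 (S = 1/(-11) = -1/11 ≈ -0.090909)
b = -8 (b = -½*16 = -8)
(S*b)*16 + 42159 = -1/11*(-8)*16 + 42159 = (8/11)*16 + 42159 = 128/11 + 42159 = 463877/11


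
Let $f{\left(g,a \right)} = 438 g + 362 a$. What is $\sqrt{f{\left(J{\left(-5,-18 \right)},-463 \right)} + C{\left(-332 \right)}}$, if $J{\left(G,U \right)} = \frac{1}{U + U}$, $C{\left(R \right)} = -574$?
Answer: $\frac{i \sqrt{6054918}}{6} \approx 410.11 i$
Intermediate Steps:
$J{\left(G,U \right)} = \frac{1}{2 U}$
$f{\left(g,a \right)} = 362 a + 438 g$
$\sqrt{f{\left(J{\left(-5,-18 \right)},-463 \right)} + C{\left(-332 \right)}} = \sqrt{\left(362 \left(-463\right) + 438 \frac{1}{2 \left(-18\right)}\right) - 574} = \sqrt{\left(-167606 + 438 \cdot \frac{1}{2} \left(- \frac{1}{18}\right)\right) - 574} = \sqrt{\left(-167606 + 438 \left(- \frac{1}{36}\right)\right) - 574} = \sqrt{\left(-167606 - \frac{73}{6}\right) - 574} = \sqrt{- \frac{1005709}{6} - 574} = \sqrt{- \frac{1009153}{6}} = \frac{i \sqrt{6054918}}{6}$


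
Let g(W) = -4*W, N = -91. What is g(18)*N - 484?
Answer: 6068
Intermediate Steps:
g(18)*N - 484 = -4*18*(-91) - 484 = -72*(-91) - 484 = 6552 - 484 = 6068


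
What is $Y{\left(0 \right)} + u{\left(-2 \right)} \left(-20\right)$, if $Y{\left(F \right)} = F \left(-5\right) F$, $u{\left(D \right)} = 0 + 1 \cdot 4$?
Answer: $-80$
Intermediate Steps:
$u{\left(D \right)} = 4$ ($u{\left(D \right)} = 0 + 4 = 4$)
$Y{\left(F \right)} = - 5 F^{2}$ ($Y{\left(F \right)} = - 5 F F = - 5 F^{2}$)
$Y{\left(0 \right)} + u{\left(-2 \right)} \left(-20\right) = - 5 \cdot 0^{2} + 4 \left(-20\right) = \left(-5\right) 0 - 80 = 0 - 80 = -80$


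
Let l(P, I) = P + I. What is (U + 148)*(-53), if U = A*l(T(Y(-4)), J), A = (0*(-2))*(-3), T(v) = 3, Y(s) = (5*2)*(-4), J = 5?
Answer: -7844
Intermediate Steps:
Y(s) = -40 (Y(s) = 10*(-4) = -40)
l(P, I) = I + P
A = 0 (A = 0*(-3) = 0)
U = 0 (U = 0*(5 + 3) = 0*8 = 0)
(U + 148)*(-53) = (0 + 148)*(-53) = 148*(-53) = -7844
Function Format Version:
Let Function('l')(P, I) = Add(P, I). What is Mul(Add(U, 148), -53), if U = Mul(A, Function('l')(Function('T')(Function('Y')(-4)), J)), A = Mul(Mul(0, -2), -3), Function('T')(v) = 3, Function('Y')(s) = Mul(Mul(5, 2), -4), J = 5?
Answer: -7844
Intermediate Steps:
Function('Y')(s) = -40 (Function('Y')(s) = Mul(10, -4) = -40)
Function('l')(P, I) = Add(I, P)
A = 0 (A = Mul(0, -3) = 0)
U = 0 (U = Mul(0, Add(5, 3)) = Mul(0, 8) = 0)
Mul(Add(U, 148), -53) = Mul(Add(0, 148), -53) = Mul(148, -53) = -7844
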